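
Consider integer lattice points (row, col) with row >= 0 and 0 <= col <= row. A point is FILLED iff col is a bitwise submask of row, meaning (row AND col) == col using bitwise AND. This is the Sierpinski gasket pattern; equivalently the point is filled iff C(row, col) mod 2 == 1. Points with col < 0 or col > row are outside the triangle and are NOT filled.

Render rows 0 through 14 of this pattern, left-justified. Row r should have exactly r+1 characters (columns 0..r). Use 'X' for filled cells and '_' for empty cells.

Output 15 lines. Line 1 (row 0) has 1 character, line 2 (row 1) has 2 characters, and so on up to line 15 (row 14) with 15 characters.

Answer: X
XX
X_X
XXXX
X___X
XX__XX
X_X_X_X
XXXXXXXX
X_______X
XX______XX
X_X_____X_X
XXXX____XXXX
X___X___X___X
XX__XX__XX__XX
X_X_X_X_X_X_X_X

Derivation:
r0=0: X
r1=1: XX
r2=10: X_X
r3=11: XXXX
r4=100: X___X
r5=101: XX__XX
r6=110: X_X_X_X
r7=111: XXXXXXXX
r8=1000: X_______X
r9=1001: XX______XX
r10=1010: X_X_____X_X
r11=1011: XXXX____XXXX
r12=1100: X___X___X___X
r13=1101: XX__XX__XX__XX
r14=1110: X_X_X_X_X_X_X_X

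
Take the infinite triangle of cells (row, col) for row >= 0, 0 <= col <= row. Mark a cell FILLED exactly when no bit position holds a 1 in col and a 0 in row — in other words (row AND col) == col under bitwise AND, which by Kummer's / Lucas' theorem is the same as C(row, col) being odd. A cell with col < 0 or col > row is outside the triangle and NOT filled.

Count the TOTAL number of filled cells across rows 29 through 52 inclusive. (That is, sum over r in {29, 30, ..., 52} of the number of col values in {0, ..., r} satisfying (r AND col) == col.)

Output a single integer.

Answer: 270

Derivation:
r29=11101 pc4: +16 =16
r30=11110 pc4: +16 =32
r31=11111 pc5: +32 =64
r32=100000 pc1: +2 =66
r33=100001 pc2: +4 =70
r34=100010 pc2: +4 =74
r35=100011 pc3: +8 =82
r36=100100 pc2: +4 =86
r37=100101 pc3: +8 =94
r38=100110 pc3: +8 =102
r39=100111 pc4: +16 =118
r40=101000 pc2: +4 =122
r41=101001 pc3: +8 =130
r42=101010 pc3: +8 =138
r43=101011 pc4: +16 =154
r44=101100 pc3: +8 =162
r45=101101 pc4: +16 =178
r46=101110 pc4: +16 =194
r47=101111 pc5: +32 =226
r48=110000 pc2: +4 =230
r49=110001 pc3: +8 =238
r50=110010 pc3: +8 =246
r51=110011 pc4: +16 =262
r52=110100 pc3: +8 =270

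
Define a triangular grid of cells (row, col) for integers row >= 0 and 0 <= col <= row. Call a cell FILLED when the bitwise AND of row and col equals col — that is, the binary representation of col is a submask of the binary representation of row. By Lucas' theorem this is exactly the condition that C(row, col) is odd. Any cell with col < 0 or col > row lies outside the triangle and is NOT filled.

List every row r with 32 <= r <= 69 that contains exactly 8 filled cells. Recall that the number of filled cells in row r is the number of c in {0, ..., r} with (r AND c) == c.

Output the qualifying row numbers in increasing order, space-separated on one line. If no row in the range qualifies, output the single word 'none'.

Row r has 2^popcount(r) filled cells, so we need popcount(r) = log2(8) = 3.
Scan r = 32..69 and keep those with exactly 3 one-bits:
r=32=100000 popcount=1 -> skip
r=33=100001 popcount=2 -> skip
r=34=100010 popcount=2 -> skip
r=35=100011 popcount=3 -> KEEP
r=36=100100 popcount=2 -> skip
r=37=100101 popcount=3 -> KEEP
r=38=100110 popcount=3 -> KEEP
r=39=100111 popcount=4 -> skip
r=40=101000 popcount=2 -> skip
r=41=101001 popcount=3 -> KEEP
r=42=101010 popcount=3 -> KEEP
r=43=101011 popcount=4 -> skip
r=44=101100 popcount=3 -> KEEP
r=45=101101 popcount=4 -> skip
r=46=101110 popcount=4 -> skip
r=47=101111 popcount=5 -> skip
r=48=110000 popcount=2 -> skip
r=49=110001 popcount=3 -> KEEP
r=50=110010 popcount=3 -> KEEP
r=51=110011 popcount=4 -> skip
r=52=110100 popcount=3 -> KEEP
r=53=110101 popcount=4 -> skip
r=54=110110 popcount=4 -> skip
r=55=110111 popcount=5 -> skip
r=56=111000 popcount=3 -> KEEP
r=57=111001 popcount=4 -> skip
r=58=111010 popcount=4 -> skip
r=59=111011 popcount=5 -> skip
r=60=111100 popcount=4 -> skip
r=61=111101 popcount=5 -> skip
r=62=111110 popcount=5 -> skip
r=63=111111 popcount=6 -> skip
r=64=1000000 popcount=1 -> skip
r=65=1000001 popcount=2 -> skip
r=66=1000010 popcount=2 -> skip
r=67=1000011 popcount=3 -> KEEP
r=68=1000100 popcount=2 -> skip
r=69=1000101 popcount=3 -> KEEP
Kept rows: 35 37 38 41 42 44 49 50 52 56 67 69

Answer: 35 37 38 41 42 44 49 50 52 56 67 69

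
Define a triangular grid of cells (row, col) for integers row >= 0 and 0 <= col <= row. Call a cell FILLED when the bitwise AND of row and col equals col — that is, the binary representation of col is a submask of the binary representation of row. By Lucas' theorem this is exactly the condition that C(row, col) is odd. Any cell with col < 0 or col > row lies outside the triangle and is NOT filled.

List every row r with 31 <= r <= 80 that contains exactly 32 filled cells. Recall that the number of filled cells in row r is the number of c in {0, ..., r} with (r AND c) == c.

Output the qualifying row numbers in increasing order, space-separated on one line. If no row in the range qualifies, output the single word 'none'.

Answer: 31 47 55 59 61 62 79

Derivation:
Row r has 2^popcount(r) filled cells, so we need popcount(r) = log2(32) = 5.
Scan r = 31..80 and keep those with exactly 5 one-bits:
r=31=11111 popcount=5 -> KEEP
r=32=100000 popcount=1 -> skip
r=33=100001 popcount=2 -> skip
r=34=100010 popcount=2 -> skip
r=35=100011 popcount=3 -> skip
r=36=100100 popcount=2 -> skip
r=37=100101 popcount=3 -> skip
r=38=100110 popcount=3 -> skip
r=39=100111 popcount=4 -> skip
r=40=101000 popcount=2 -> skip
r=41=101001 popcount=3 -> skip
r=42=101010 popcount=3 -> skip
r=43=101011 popcount=4 -> skip
r=44=101100 popcount=3 -> skip
r=45=101101 popcount=4 -> skip
r=46=101110 popcount=4 -> skip
r=47=101111 popcount=5 -> KEEP
r=48=110000 popcount=2 -> skip
r=49=110001 popcount=3 -> skip
r=50=110010 popcount=3 -> skip
r=51=110011 popcount=4 -> skip
r=52=110100 popcount=3 -> skip
r=53=110101 popcount=4 -> skip
r=54=110110 popcount=4 -> skip
r=55=110111 popcount=5 -> KEEP
r=56=111000 popcount=3 -> skip
r=57=111001 popcount=4 -> skip
r=58=111010 popcount=4 -> skip
r=59=111011 popcount=5 -> KEEP
r=60=111100 popcount=4 -> skip
r=61=111101 popcount=5 -> KEEP
r=62=111110 popcount=5 -> KEEP
r=63=111111 popcount=6 -> skip
r=64=1000000 popcount=1 -> skip
r=65=1000001 popcount=2 -> skip
r=66=1000010 popcount=2 -> skip
r=67=1000011 popcount=3 -> skip
r=68=1000100 popcount=2 -> skip
r=69=1000101 popcount=3 -> skip
r=70=1000110 popcount=3 -> skip
r=71=1000111 popcount=4 -> skip
r=72=1001000 popcount=2 -> skip
r=73=1001001 popcount=3 -> skip
r=74=1001010 popcount=3 -> skip
r=75=1001011 popcount=4 -> skip
r=76=1001100 popcount=3 -> skip
r=77=1001101 popcount=4 -> skip
r=78=1001110 popcount=4 -> skip
r=79=1001111 popcount=5 -> KEEP
r=80=1010000 popcount=2 -> skip
Kept rows: 31 47 55 59 61 62 79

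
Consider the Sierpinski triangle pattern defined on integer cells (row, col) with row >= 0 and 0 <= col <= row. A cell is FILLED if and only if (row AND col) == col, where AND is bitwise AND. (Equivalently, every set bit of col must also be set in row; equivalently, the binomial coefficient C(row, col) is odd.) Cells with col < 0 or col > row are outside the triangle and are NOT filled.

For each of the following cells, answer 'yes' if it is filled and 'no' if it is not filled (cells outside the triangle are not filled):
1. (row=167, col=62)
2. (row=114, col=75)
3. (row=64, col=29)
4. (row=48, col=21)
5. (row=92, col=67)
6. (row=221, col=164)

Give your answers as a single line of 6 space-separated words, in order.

(167,62): row=0b10100111, col=0b111110, row AND col = 0b100110 = 38; 38 != 62 -> empty
(114,75): row=0b1110010, col=0b1001011, row AND col = 0b1000010 = 66; 66 != 75 -> empty
(64,29): row=0b1000000, col=0b11101, row AND col = 0b0 = 0; 0 != 29 -> empty
(48,21): row=0b110000, col=0b10101, row AND col = 0b10000 = 16; 16 != 21 -> empty
(92,67): row=0b1011100, col=0b1000011, row AND col = 0b1000000 = 64; 64 != 67 -> empty
(221,164): row=0b11011101, col=0b10100100, row AND col = 0b10000100 = 132; 132 != 164 -> empty

Answer: no no no no no no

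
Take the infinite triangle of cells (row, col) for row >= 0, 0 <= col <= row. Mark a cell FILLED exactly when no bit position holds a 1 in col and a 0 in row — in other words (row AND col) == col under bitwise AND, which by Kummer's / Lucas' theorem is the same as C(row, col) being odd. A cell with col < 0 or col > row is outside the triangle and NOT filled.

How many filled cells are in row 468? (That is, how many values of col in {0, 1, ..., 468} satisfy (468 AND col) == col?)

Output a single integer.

Answer: 32

Derivation:
468 in binary = 111010100
popcount(468) = number of 1-bits in 111010100 = 5
A col c satisfies (468 AND c) == c iff every set bit of c is also set in 468; each of the 5 set bits of 468 can independently be on or off in c.
count = 2^5 = 32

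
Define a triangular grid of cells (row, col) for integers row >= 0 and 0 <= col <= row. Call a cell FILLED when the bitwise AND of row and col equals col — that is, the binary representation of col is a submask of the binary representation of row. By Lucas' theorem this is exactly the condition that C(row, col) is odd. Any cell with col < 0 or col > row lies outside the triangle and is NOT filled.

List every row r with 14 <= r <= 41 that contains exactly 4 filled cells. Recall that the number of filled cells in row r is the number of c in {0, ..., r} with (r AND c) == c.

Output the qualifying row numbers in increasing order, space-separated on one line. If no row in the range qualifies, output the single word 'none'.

Answer: 17 18 20 24 33 34 36 40

Derivation:
Row r has 2^popcount(r) filled cells, so we need popcount(r) = log2(4) = 2.
Scan r = 14..41 and keep those with exactly 2 one-bits:
r=14=1110 popcount=3 -> skip
r=15=1111 popcount=4 -> skip
r=16=10000 popcount=1 -> skip
r=17=10001 popcount=2 -> KEEP
r=18=10010 popcount=2 -> KEEP
r=19=10011 popcount=3 -> skip
r=20=10100 popcount=2 -> KEEP
r=21=10101 popcount=3 -> skip
r=22=10110 popcount=3 -> skip
r=23=10111 popcount=4 -> skip
r=24=11000 popcount=2 -> KEEP
r=25=11001 popcount=3 -> skip
r=26=11010 popcount=3 -> skip
r=27=11011 popcount=4 -> skip
r=28=11100 popcount=3 -> skip
r=29=11101 popcount=4 -> skip
r=30=11110 popcount=4 -> skip
r=31=11111 popcount=5 -> skip
r=32=100000 popcount=1 -> skip
r=33=100001 popcount=2 -> KEEP
r=34=100010 popcount=2 -> KEEP
r=35=100011 popcount=3 -> skip
r=36=100100 popcount=2 -> KEEP
r=37=100101 popcount=3 -> skip
r=38=100110 popcount=3 -> skip
r=39=100111 popcount=4 -> skip
r=40=101000 popcount=2 -> KEEP
r=41=101001 popcount=3 -> skip
Kept rows: 17 18 20 24 33 34 36 40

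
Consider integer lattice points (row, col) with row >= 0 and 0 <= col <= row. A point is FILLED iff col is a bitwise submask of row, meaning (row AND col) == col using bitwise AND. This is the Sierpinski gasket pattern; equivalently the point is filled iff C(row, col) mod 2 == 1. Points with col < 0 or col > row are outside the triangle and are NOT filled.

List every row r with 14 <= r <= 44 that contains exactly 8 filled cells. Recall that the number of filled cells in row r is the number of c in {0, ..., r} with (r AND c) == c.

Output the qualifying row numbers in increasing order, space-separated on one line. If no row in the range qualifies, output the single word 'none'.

Answer: 14 19 21 22 25 26 28 35 37 38 41 42 44

Derivation:
Row r has 2^popcount(r) filled cells, so we need popcount(r) = log2(8) = 3.
Scan r = 14..44 and keep those with exactly 3 one-bits:
r=14=1110 popcount=3 -> KEEP
r=15=1111 popcount=4 -> skip
r=16=10000 popcount=1 -> skip
r=17=10001 popcount=2 -> skip
r=18=10010 popcount=2 -> skip
r=19=10011 popcount=3 -> KEEP
r=20=10100 popcount=2 -> skip
r=21=10101 popcount=3 -> KEEP
r=22=10110 popcount=3 -> KEEP
r=23=10111 popcount=4 -> skip
r=24=11000 popcount=2 -> skip
r=25=11001 popcount=3 -> KEEP
r=26=11010 popcount=3 -> KEEP
r=27=11011 popcount=4 -> skip
r=28=11100 popcount=3 -> KEEP
r=29=11101 popcount=4 -> skip
r=30=11110 popcount=4 -> skip
r=31=11111 popcount=5 -> skip
r=32=100000 popcount=1 -> skip
r=33=100001 popcount=2 -> skip
r=34=100010 popcount=2 -> skip
r=35=100011 popcount=3 -> KEEP
r=36=100100 popcount=2 -> skip
r=37=100101 popcount=3 -> KEEP
r=38=100110 popcount=3 -> KEEP
r=39=100111 popcount=4 -> skip
r=40=101000 popcount=2 -> skip
r=41=101001 popcount=3 -> KEEP
r=42=101010 popcount=3 -> KEEP
r=43=101011 popcount=4 -> skip
r=44=101100 popcount=3 -> KEEP
Kept rows: 14 19 21 22 25 26 28 35 37 38 41 42 44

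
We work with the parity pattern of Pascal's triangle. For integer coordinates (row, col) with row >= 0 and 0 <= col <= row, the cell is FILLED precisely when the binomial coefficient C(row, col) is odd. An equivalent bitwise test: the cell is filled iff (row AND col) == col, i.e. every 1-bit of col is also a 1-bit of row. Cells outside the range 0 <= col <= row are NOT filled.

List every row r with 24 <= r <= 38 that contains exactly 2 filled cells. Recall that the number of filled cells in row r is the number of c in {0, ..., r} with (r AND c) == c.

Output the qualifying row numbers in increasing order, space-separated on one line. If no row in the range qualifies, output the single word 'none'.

Answer: 32

Derivation:
Row r has 2^popcount(r) filled cells, so we need popcount(r) = log2(2) = 1.
Scan r = 24..38 and keep those with exactly 1 one-bits:
r=24=11000 popcount=2 -> skip
r=25=11001 popcount=3 -> skip
r=26=11010 popcount=3 -> skip
r=27=11011 popcount=4 -> skip
r=28=11100 popcount=3 -> skip
r=29=11101 popcount=4 -> skip
r=30=11110 popcount=4 -> skip
r=31=11111 popcount=5 -> skip
r=32=100000 popcount=1 -> KEEP
r=33=100001 popcount=2 -> skip
r=34=100010 popcount=2 -> skip
r=35=100011 popcount=3 -> skip
r=36=100100 popcount=2 -> skip
r=37=100101 popcount=3 -> skip
r=38=100110 popcount=3 -> skip
Kept rows: 32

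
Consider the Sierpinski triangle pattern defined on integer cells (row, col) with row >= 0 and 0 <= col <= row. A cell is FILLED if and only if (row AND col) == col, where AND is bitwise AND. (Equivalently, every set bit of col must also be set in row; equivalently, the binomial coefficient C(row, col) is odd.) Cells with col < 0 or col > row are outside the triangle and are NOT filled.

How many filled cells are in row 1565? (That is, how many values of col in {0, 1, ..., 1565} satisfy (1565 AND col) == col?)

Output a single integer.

1565 in binary = 11000011101
popcount(1565) = number of 1-bits in 11000011101 = 6
A col c satisfies (1565 AND c) == c iff every set bit of c is also set in 1565; each of the 6 set bits of 1565 can independently be on or off in c.
count = 2^6 = 64

Answer: 64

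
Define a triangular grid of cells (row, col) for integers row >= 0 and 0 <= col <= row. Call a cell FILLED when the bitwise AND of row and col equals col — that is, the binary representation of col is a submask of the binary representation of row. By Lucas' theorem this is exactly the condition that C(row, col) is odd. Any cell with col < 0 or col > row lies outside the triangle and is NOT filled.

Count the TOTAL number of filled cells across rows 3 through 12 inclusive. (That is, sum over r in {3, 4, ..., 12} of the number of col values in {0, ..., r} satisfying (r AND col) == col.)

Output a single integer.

Answer: 44

Derivation:
r3=11 pc2: +4 =4
r4=100 pc1: +2 =6
r5=101 pc2: +4 =10
r6=110 pc2: +4 =14
r7=111 pc3: +8 =22
r8=1000 pc1: +2 =24
r9=1001 pc2: +4 =28
r10=1010 pc2: +4 =32
r11=1011 pc3: +8 =40
r12=1100 pc2: +4 =44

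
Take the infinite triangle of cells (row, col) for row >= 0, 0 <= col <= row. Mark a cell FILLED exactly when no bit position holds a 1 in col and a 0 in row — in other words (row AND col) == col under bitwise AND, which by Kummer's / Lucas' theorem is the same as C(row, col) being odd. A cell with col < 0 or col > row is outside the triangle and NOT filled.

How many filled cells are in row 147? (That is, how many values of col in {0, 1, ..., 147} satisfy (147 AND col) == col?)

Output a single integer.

147 in binary = 10010011
popcount(147) = number of 1-bits in 10010011 = 4
A col c satisfies (147 AND c) == c iff every set bit of c is also set in 147; each of the 4 set bits of 147 can independently be on or off in c.
count = 2^4 = 16

Answer: 16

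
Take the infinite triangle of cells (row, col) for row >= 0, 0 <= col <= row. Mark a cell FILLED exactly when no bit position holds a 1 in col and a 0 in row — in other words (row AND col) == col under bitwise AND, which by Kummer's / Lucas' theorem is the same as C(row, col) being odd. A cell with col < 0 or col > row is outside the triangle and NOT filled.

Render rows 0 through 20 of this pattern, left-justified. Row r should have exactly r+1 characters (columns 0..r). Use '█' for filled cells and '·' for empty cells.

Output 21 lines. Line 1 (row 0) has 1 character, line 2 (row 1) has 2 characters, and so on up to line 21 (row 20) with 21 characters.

Answer: █
██
█·█
████
█···█
██··██
█·█·█·█
████████
█·······█
██······██
█·█·····█·█
████····████
█···█···█···█
██··██··██··██
█·█·█·█·█·█·█·█
████████████████
█···············█
██··············██
█·█·············█·█
████············████
█···█···········█···█

Derivation:
r0=0: █
r1=1: ██
r2=10: █·█
r3=11: ████
r4=100: █···█
r5=101: ██··██
r6=110: █·█·█·█
r7=111: ████████
r8=1000: █·······█
r9=1001: ██······██
r10=1010: █·█·····█·█
r11=1011: ████····████
r12=1100: █···█···█···█
r13=1101: ██··██··██··██
r14=1110: █·█·█·█·█·█·█·█
r15=1111: ████████████████
r16=10000: █···············█
r17=10001: ██··············██
r18=10010: █·█·············█·█
r19=10011: ████············████
r20=10100: █···█···········█···█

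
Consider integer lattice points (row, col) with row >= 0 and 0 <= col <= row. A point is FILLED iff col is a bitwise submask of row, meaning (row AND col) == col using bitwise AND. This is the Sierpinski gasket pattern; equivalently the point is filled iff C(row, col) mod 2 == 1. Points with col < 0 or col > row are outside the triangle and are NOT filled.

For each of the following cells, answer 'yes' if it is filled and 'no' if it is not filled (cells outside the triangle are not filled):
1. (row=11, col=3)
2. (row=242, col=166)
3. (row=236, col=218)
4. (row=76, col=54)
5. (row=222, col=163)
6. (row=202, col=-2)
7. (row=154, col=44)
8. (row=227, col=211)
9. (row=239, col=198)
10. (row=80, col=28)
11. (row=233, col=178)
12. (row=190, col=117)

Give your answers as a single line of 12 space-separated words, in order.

(11,3): row=0b1011, col=0b11, row AND col = 0b11 = 3; 3 == 3 -> filled
(242,166): row=0b11110010, col=0b10100110, row AND col = 0b10100010 = 162; 162 != 166 -> empty
(236,218): row=0b11101100, col=0b11011010, row AND col = 0b11001000 = 200; 200 != 218 -> empty
(76,54): row=0b1001100, col=0b110110, row AND col = 0b100 = 4; 4 != 54 -> empty
(222,163): row=0b11011110, col=0b10100011, row AND col = 0b10000010 = 130; 130 != 163 -> empty
(202,-2): col outside [0, 202] -> not filled
(154,44): row=0b10011010, col=0b101100, row AND col = 0b1000 = 8; 8 != 44 -> empty
(227,211): row=0b11100011, col=0b11010011, row AND col = 0b11000011 = 195; 195 != 211 -> empty
(239,198): row=0b11101111, col=0b11000110, row AND col = 0b11000110 = 198; 198 == 198 -> filled
(80,28): row=0b1010000, col=0b11100, row AND col = 0b10000 = 16; 16 != 28 -> empty
(233,178): row=0b11101001, col=0b10110010, row AND col = 0b10100000 = 160; 160 != 178 -> empty
(190,117): row=0b10111110, col=0b1110101, row AND col = 0b110100 = 52; 52 != 117 -> empty

Answer: yes no no no no no no no yes no no no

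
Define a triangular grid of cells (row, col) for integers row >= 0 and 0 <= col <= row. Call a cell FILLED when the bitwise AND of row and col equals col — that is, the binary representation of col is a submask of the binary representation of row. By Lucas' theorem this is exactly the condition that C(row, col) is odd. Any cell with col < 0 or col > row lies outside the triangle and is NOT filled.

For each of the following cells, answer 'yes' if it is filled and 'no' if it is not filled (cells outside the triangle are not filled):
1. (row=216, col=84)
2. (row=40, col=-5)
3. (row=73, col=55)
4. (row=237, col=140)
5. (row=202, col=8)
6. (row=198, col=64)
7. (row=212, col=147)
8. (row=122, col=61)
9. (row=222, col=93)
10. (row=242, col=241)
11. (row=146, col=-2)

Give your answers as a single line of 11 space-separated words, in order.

Answer: no no no yes yes yes no no no no no

Derivation:
(216,84): row=0b11011000, col=0b1010100, row AND col = 0b1010000 = 80; 80 != 84 -> empty
(40,-5): col outside [0, 40] -> not filled
(73,55): row=0b1001001, col=0b110111, row AND col = 0b1 = 1; 1 != 55 -> empty
(237,140): row=0b11101101, col=0b10001100, row AND col = 0b10001100 = 140; 140 == 140 -> filled
(202,8): row=0b11001010, col=0b1000, row AND col = 0b1000 = 8; 8 == 8 -> filled
(198,64): row=0b11000110, col=0b1000000, row AND col = 0b1000000 = 64; 64 == 64 -> filled
(212,147): row=0b11010100, col=0b10010011, row AND col = 0b10010000 = 144; 144 != 147 -> empty
(122,61): row=0b1111010, col=0b111101, row AND col = 0b111000 = 56; 56 != 61 -> empty
(222,93): row=0b11011110, col=0b1011101, row AND col = 0b1011100 = 92; 92 != 93 -> empty
(242,241): row=0b11110010, col=0b11110001, row AND col = 0b11110000 = 240; 240 != 241 -> empty
(146,-2): col outside [0, 146] -> not filled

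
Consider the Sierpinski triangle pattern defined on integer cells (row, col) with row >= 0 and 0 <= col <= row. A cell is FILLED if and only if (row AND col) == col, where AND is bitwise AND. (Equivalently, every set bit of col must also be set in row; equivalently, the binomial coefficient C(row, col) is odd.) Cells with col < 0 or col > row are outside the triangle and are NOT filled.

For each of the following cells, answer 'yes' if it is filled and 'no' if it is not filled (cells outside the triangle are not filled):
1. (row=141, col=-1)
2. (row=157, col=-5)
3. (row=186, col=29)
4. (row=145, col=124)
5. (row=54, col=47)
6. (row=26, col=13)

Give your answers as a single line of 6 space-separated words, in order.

Answer: no no no no no no

Derivation:
(141,-1): col outside [0, 141] -> not filled
(157,-5): col outside [0, 157] -> not filled
(186,29): row=0b10111010, col=0b11101, row AND col = 0b11000 = 24; 24 != 29 -> empty
(145,124): row=0b10010001, col=0b1111100, row AND col = 0b10000 = 16; 16 != 124 -> empty
(54,47): row=0b110110, col=0b101111, row AND col = 0b100110 = 38; 38 != 47 -> empty
(26,13): row=0b11010, col=0b1101, row AND col = 0b1000 = 8; 8 != 13 -> empty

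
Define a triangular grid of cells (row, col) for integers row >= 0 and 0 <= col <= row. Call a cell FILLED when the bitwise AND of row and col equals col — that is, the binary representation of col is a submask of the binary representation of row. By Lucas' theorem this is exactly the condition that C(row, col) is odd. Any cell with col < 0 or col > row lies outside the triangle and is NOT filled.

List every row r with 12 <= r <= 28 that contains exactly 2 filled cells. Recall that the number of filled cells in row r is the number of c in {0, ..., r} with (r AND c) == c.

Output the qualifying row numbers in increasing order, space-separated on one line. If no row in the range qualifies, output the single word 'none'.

Answer: 16

Derivation:
Row r has 2^popcount(r) filled cells, so we need popcount(r) = log2(2) = 1.
Scan r = 12..28 and keep those with exactly 1 one-bits:
r=12=1100 popcount=2 -> skip
r=13=1101 popcount=3 -> skip
r=14=1110 popcount=3 -> skip
r=15=1111 popcount=4 -> skip
r=16=10000 popcount=1 -> KEEP
r=17=10001 popcount=2 -> skip
r=18=10010 popcount=2 -> skip
r=19=10011 popcount=3 -> skip
r=20=10100 popcount=2 -> skip
r=21=10101 popcount=3 -> skip
r=22=10110 popcount=3 -> skip
r=23=10111 popcount=4 -> skip
r=24=11000 popcount=2 -> skip
r=25=11001 popcount=3 -> skip
r=26=11010 popcount=3 -> skip
r=27=11011 popcount=4 -> skip
r=28=11100 popcount=3 -> skip
Kept rows: 16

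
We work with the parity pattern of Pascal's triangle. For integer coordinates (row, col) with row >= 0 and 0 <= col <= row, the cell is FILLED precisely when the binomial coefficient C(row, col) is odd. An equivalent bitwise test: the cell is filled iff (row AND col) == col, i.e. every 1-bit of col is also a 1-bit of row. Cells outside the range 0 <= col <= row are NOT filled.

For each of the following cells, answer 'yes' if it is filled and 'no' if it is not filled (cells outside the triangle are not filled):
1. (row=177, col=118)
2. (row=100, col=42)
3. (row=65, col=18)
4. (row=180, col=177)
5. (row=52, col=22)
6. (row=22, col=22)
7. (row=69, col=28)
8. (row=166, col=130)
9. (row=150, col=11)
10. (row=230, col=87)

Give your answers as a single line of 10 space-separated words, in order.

(177,118): row=0b10110001, col=0b1110110, row AND col = 0b110000 = 48; 48 != 118 -> empty
(100,42): row=0b1100100, col=0b101010, row AND col = 0b100000 = 32; 32 != 42 -> empty
(65,18): row=0b1000001, col=0b10010, row AND col = 0b0 = 0; 0 != 18 -> empty
(180,177): row=0b10110100, col=0b10110001, row AND col = 0b10110000 = 176; 176 != 177 -> empty
(52,22): row=0b110100, col=0b10110, row AND col = 0b10100 = 20; 20 != 22 -> empty
(22,22): row=0b10110, col=0b10110, row AND col = 0b10110 = 22; 22 == 22 -> filled
(69,28): row=0b1000101, col=0b11100, row AND col = 0b100 = 4; 4 != 28 -> empty
(166,130): row=0b10100110, col=0b10000010, row AND col = 0b10000010 = 130; 130 == 130 -> filled
(150,11): row=0b10010110, col=0b1011, row AND col = 0b10 = 2; 2 != 11 -> empty
(230,87): row=0b11100110, col=0b1010111, row AND col = 0b1000110 = 70; 70 != 87 -> empty

Answer: no no no no no yes no yes no no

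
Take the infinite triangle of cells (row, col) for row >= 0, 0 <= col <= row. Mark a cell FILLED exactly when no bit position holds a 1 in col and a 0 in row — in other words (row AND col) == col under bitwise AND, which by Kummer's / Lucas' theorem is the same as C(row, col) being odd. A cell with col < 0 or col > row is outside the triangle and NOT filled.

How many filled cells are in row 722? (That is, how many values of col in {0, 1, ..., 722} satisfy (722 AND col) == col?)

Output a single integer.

Answer: 32

Derivation:
722 in binary = 1011010010
popcount(722) = number of 1-bits in 1011010010 = 5
A col c satisfies (722 AND c) == c iff every set bit of c is also set in 722; each of the 5 set bits of 722 can independently be on or off in c.
count = 2^5 = 32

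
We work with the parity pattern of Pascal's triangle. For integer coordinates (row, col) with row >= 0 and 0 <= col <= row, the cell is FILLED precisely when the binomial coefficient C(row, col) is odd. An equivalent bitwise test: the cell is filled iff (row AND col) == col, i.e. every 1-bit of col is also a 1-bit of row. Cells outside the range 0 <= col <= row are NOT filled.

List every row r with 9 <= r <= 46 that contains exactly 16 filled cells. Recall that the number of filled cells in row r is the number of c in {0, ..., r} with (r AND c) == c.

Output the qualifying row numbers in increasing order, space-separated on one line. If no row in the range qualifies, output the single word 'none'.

Answer: 15 23 27 29 30 39 43 45 46

Derivation:
Row r has 2^popcount(r) filled cells, so we need popcount(r) = log2(16) = 4.
Scan r = 9..46 and keep those with exactly 4 one-bits:
r=9=1001 popcount=2 -> skip
r=10=1010 popcount=2 -> skip
r=11=1011 popcount=3 -> skip
r=12=1100 popcount=2 -> skip
r=13=1101 popcount=3 -> skip
r=14=1110 popcount=3 -> skip
r=15=1111 popcount=4 -> KEEP
r=16=10000 popcount=1 -> skip
r=17=10001 popcount=2 -> skip
r=18=10010 popcount=2 -> skip
r=19=10011 popcount=3 -> skip
r=20=10100 popcount=2 -> skip
r=21=10101 popcount=3 -> skip
r=22=10110 popcount=3 -> skip
r=23=10111 popcount=4 -> KEEP
r=24=11000 popcount=2 -> skip
r=25=11001 popcount=3 -> skip
r=26=11010 popcount=3 -> skip
r=27=11011 popcount=4 -> KEEP
r=28=11100 popcount=3 -> skip
r=29=11101 popcount=4 -> KEEP
r=30=11110 popcount=4 -> KEEP
r=31=11111 popcount=5 -> skip
r=32=100000 popcount=1 -> skip
r=33=100001 popcount=2 -> skip
r=34=100010 popcount=2 -> skip
r=35=100011 popcount=3 -> skip
r=36=100100 popcount=2 -> skip
r=37=100101 popcount=3 -> skip
r=38=100110 popcount=3 -> skip
r=39=100111 popcount=4 -> KEEP
r=40=101000 popcount=2 -> skip
r=41=101001 popcount=3 -> skip
r=42=101010 popcount=3 -> skip
r=43=101011 popcount=4 -> KEEP
r=44=101100 popcount=3 -> skip
r=45=101101 popcount=4 -> KEEP
r=46=101110 popcount=4 -> KEEP
Kept rows: 15 23 27 29 30 39 43 45 46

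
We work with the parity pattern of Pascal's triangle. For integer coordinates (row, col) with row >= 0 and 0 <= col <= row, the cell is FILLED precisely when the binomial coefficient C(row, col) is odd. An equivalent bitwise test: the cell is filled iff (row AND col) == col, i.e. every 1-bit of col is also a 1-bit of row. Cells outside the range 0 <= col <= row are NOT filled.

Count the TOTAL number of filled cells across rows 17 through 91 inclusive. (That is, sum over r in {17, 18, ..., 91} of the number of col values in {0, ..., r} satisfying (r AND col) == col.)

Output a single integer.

r17=10001 pc2: +4 =4
r18=10010 pc2: +4 =8
r19=10011 pc3: +8 =16
r20=10100 pc2: +4 =20
r21=10101 pc3: +8 =28
r22=10110 pc3: +8 =36
r23=10111 pc4: +16 =52
r24=11000 pc2: +4 =56
r25=11001 pc3: +8 =64
r26=11010 pc3: +8 =72
r27=11011 pc4: +16 =88
r28=11100 pc3: +8 =96
r29=11101 pc4: +16 =112
r30=11110 pc4: +16 =128
r31=11111 pc5: +32 =160
r32=100000 pc1: +2 =162
r33=100001 pc2: +4 =166
r34=100010 pc2: +4 =170
r35=100011 pc3: +8 =178
r36=100100 pc2: +4 =182
r37=100101 pc3: +8 =190
r38=100110 pc3: +8 =198
r39=100111 pc4: +16 =214
r40=101000 pc2: +4 =218
r41=101001 pc3: +8 =226
r42=101010 pc3: +8 =234
r43=101011 pc4: +16 =250
r44=101100 pc3: +8 =258
r45=101101 pc4: +16 =274
r46=101110 pc4: +16 =290
r47=101111 pc5: +32 =322
r48=110000 pc2: +4 =326
r49=110001 pc3: +8 =334
r50=110010 pc3: +8 =342
r51=110011 pc4: +16 =358
r52=110100 pc3: +8 =366
r53=110101 pc4: +16 =382
r54=110110 pc4: +16 =398
r55=110111 pc5: +32 =430
r56=111000 pc3: +8 =438
r57=111001 pc4: +16 =454
r58=111010 pc4: +16 =470
r59=111011 pc5: +32 =502
r60=111100 pc4: +16 =518
r61=111101 pc5: +32 =550
r62=111110 pc5: +32 =582
r63=111111 pc6: +64 =646
r64=1000000 pc1: +2 =648
r65=1000001 pc2: +4 =652
r66=1000010 pc2: +4 =656
r67=1000011 pc3: +8 =664
r68=1000100 pc2: +4 =668
r69=1000101 pc3: +8 =676
r70=1000110 pc3: +8 =684
r71=1000111 pc4: +16 =700
r72=1001000 pc2: +4 =704
r73=1001001 pc3: +8 =712
r74=1001010 pc3: +8 =720
r75=1001011 pc4: +16 =736
r76=1001100 pc3: +8 =744
r77=1001101 pc4: +16 =760
r78=1001110 pc4: +16 =776
r79=1001111 pc5: +32 =808
r80=1010000 pc2: +4 =812
r81=1010001 pc3: +8 =820
r82=1010010 pc3: +8 =828
r83=1010011 pc4: +16 =844
r84=1010100 pc3: +8 =852
r85=1010101 pc4: +16 =868
r86=1010110 pc4: +16 =884
r87=1010111 pc5: +32 =916
r88=1011000 pc3: +8 =924
r89=1011001 pc4: +16 =940
r90=1011010 pc4: +16 =956
r91=1011011 pc5: +32 =988

Answer: 988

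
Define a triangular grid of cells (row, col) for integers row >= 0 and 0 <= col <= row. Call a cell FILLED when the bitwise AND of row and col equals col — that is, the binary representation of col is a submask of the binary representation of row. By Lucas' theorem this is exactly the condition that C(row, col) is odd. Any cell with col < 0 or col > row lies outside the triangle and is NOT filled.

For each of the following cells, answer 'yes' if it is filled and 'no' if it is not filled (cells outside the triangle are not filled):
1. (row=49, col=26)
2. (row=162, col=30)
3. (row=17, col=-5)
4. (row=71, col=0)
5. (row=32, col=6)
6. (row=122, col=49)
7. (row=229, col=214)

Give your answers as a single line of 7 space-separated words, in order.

(49,26): row=0b110001, col=0b11010, row AND col = 0b10000 = 16; 16 != 26 -> empty
(162,30): row=0b10100010, col=0b11110, row AND col = 0b10 = 2; 2 != 30 -> empty
(17,-5): col outside [0, 17] -> not filled
(71,0): row=0b1000111, col=0b0, row AND col = 0b0 = 0; 0 == 0 -> filled
(32,6): row=0b100000, col=0b110, row AND col = 0b0 = 0; 0 != 6 -> empty
(122,49): row=0b1111010, col=0b110001, row AND col = 0b110000 = 48; 48 != 49 -> empty
(229,214): row=0b11100101, col=0b11010110, row AND col = 0b11000100 = 196; 196 != 214 -> empty

Answer: no no no yes no no no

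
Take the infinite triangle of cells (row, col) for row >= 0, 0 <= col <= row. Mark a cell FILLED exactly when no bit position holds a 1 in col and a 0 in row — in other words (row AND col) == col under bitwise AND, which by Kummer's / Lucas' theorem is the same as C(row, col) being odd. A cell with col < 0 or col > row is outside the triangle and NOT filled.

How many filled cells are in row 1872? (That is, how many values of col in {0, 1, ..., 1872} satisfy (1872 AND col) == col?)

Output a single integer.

Answer: 32

Derivation:
1872 in binary = 11101010000
popcount(1872) = number of 1-bits in 11101010000 = 5
A col c satisfies (1872 AND c) == c iff every set bit of c is also set in 1872; each of the 5 set bits of 1872 can independently be on or off in c.
count = 2^5 = 32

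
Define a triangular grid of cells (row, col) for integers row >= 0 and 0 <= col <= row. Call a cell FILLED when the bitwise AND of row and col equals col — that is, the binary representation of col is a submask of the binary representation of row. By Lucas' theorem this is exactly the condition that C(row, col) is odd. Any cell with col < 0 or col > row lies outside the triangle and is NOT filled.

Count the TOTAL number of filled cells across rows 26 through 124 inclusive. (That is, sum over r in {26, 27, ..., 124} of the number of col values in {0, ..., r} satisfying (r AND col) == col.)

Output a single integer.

r26=11010 pc3: +8 =8
r27=11011 pc4: +16 =24
r28=11100 pc3: +8 =32
r29=11101 pc4: +16 =48
r30=11110 pc4: +16 =64
r31=11111 pc5: +32 =96
r32=100000 pc1: +2 =98
r33=100001 pc2: +4 =102
r34=100010 pc2: +4 =106
r35=100011 pc3: +8 =114
r36=100100 pc2: +4 =118
r37=100101 pc3: +8 =126
r38=100110 pc3: +8 =134
r39=100111 pc4: +16 =150
r40=101000 pc2: +4 =154
r41=101001 pc3: +8 =162
r42=101010 pc3: +8 =170
r43=101011 pc4: +16 =186
r44=101100 pc3: +8 =194
r45=101101 pc4: +16 =210
r46=101110 pc4: +16 =226
r47=101111 pc5: +32 =258
r48=110000 pc2: +4 =262
r49=110001 pc3: +8 =270
r50=110010 pc3: +8 =278
r51=110011 pc4: +16 =294
r52=110100 pc3: +8 =302
r53=110101 pc4: +16 =318
r54=110110 pc4: +16 =334
r55=110111 pc5: +32 =366
r56=111000 pc3: +8 =374
r57=111001 pc4: +16 =390
r58=111010 pc4: +16 =406
r59=111011 pc5: +32 =438
r60=111100 pc4: +16 =454
r61=111101 pc5: +32 =486
r62=111110 pc5: +32 =518
r63=111111 pc6: +64 =582
r64=1000000 pc1: +2 =584
r65=1000001 pc2: +4 =588
r66=1000010 pc2: +4 =592
r67=1000011 pc3: +8 =600
r68=1000100 pc2: +4 =604
r69=1000101 pc3: +8 =612
r70=1000110 pc3: +8 =620
r71=1000111 pc4: +16 =636
r72=1001000 pc2: +4 =640
r73=1001001 pc3: +8 =648
r74=1001010 pc3: +8 =656
r75=1001011 pc4: +16 =672
r76=1001100 pc3: +8 =680
r77=1001101 pc4: +16 =696
r78=1001110 pc4: +16 =712
r79=1001111 pc5: +32 =744
r80=1010000 pc2: +4 =748
r81=1010001 pc3: +8 =756
r82=1010010 pc3: +8 =764
r83=1010011 pc4: +16 =780
r84=1010100 pc3: +8 =788
r85=1010101 pc4: +16 =804
r86=1010110 pc4: +16 =820
r87=1010111 pc5: +32 =852
r88=1011000 pc3: +8 =860
r89=1011001 pc4: +16 =876
r90=1011010 pc4: +16 =892
r91=1011011 pc5: +32 =924
r92=1011100 pc4: +16 =940
r93=1011101 pc5: +32 =972
r94=1011110 pc5: +32 =1004
r95=1011111 pc6: +64 =1068
r96=1100000 pc2: +4 =1072
r97=1100001 pc3: +8 =1080
r98=1100010 pc3: +8 =1088
r99=1100011 pc4: +16 =1104
r100=1100100 pc3: +8 =1112
r101=1100101 pc4: +16 =1128
r102=1100110 pc4: +16 =1144
r103=1100111 pc5: +32 =1176
r104=1101000 pc3: +8 =1184
r105=1101001 pc4: +16 =1200
r106=1101010 pc4: +16 =1216
r107=1101011 pc5: +32 =1248
r108=1101100 pc4: +16 =1264
r109=1101101 pc5: +32 =1296
r110=1101110 pc5: +32 =1328
r111=1101111 pc6: +64 =1392
r112=1110000 pc3: +8 =1400
r113=1110001 pc4: +16 =1416
r114=1110010 pc4: +16 =1432
r115=1110011 pc5: +32 =1464
r116=1110100 pc4: +16 =1480
r117=1110101 pc5: +32 =1512
r118=1110110 pc5: +32 =1544
r119=1110111 pc6: +64 =1608
r120=1111000 pc4: +16 =1624
r121=1111001 pc5: +32 =1656
r122=1111010 pc5: +32 =1688
r123=1111011 pc6: +64 =1752
r124=1111100 pc5: +32 =1784

Answer: 1784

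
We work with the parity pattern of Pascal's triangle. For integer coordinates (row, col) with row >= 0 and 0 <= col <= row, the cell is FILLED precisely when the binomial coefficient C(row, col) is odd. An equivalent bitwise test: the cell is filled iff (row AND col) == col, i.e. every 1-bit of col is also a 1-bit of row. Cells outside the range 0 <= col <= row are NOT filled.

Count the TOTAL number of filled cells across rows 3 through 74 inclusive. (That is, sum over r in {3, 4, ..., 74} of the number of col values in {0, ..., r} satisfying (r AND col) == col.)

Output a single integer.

Answer: 798

Derivation:
r3=11 pc2: +4 =4
r4=100 pc1: +2 =6
r5=101 pc2: +4 =10
r6=110 pc2: +4 =14
r7=111 pc3: +8 =22
r8=1000 pc1: +2 =24
r9=1001 pc2: +4 =28
r10=1010 pc2: +4 =32
r11=1011 pc3: +8 =40
r12=1100 pc2: +4 =44
r13=1101 pc3: +8 =52
r14=1110 pc3: +8 =60
r15=1111 pc4: +16 =76
r16=10000 pc1: +2 =78
r17=10001 pc2: +4 =82
r18=10010 pc2: +4 =86
r19=10011 pc3: +8 =94
r20=10100 pc2: +4 =98
r21=10101 pc3: +8 =106
r22=10110 pc3: +8 =114
r23=10111 pc4: +16 =130
r24=11000 pc2: +4 =134
r25=11001 pc3: +8 =142
r26=11010 pc3: +8 =150
r27=11011 pc4: +16 =166
r28=11100 pc3: +8 =174
r29=11101 pc4: +16 =190
r30=11110 pc4: +16 =206
r31=11111 pc5: +32 =238
r32=100000 pc1: +2 =240
r33=100001 pc2: +4 =244
r34=100010 pc2: +4 =248
r35=100011 pc3: +8 =256
r36=100100 pc2: +4 =260
r37=100101 pc3: +8 =268
r38=100110 pc3: +8 =276
r39=100111 pc4: +16 =292
r40=101000 pc2: +4 =296
r41=101001 pc3: +8 =304
r42=101010 pc3: +8 =312
r43=101011 pc4: +16 =328
r44=101100 pc3: +8 =336
r45=101101 pc4: +16 =352
r46=101110 pc4: +16 =368
r47=101111 pc5: +32 =400
r48=110000 pc2: +4 =404
r49=110001 pc3: +8 =412
r50=110010 pc3: +8 =420
r51=110011 pc4: +16 =436
r52=110100 pc3: +8 =444
r53=110101 pc4: +16 =460
r54=110110 pc4: +16 =476
r55=110111 pc5: +32 =508
r56=111000 pc3: +8 =516
r57=111001 pc4: +16 =532
r58=111010 pc4: +16 =548
r59=111011 pc5: +32 =580
r60=111100 pc4: +16 =596
r61=111101 pc5: +32 =628
r62=111110 pc5: +32 =660
r63=111111 pc6: +64 =724
r64=1000000 pc1: +2 =726
r65=1000001 pc2: +4 =730
r66=1000010 pc2: +4 =734
r67=1000011 pc3: +8 =742
r68=1000100 pc2: +4 =746
r69=1000101 pc3: +8 =754
r70=1000110 pc3: +8 =762
r71=1000111 pc4: +16 =778
r72=1001000 pc2: +4 =782
r73=1001001 pc3: +8 =790
r74=1001010 pc3: +8 =798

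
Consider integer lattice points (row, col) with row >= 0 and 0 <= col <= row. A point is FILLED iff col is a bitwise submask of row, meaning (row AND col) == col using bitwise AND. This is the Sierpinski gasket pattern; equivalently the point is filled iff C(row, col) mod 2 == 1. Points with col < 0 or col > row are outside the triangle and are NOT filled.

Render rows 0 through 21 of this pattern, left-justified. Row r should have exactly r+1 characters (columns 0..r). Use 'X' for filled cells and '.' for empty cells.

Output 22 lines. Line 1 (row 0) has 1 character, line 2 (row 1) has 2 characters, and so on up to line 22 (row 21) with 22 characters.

r0=0: X
r1=1: XX
r2=10: X.X
r3=11: XXXX
r4=100: X...X
r5=101: XX..XX
r6=110: X.X.X.X
r7=111: XXXXXXXX
r8=1000: X.......X
r9=1001: XX......XX
r10=1010: X.X.....X.X
r11=1011: XXXX....XXXX
r12=1100: X...X...X...X
r13=1101: XX..XX..XX..XX
r14=1110: X.X.X.X.X.X.X.X
r15=1111: XXXXXXXXXXXXXXXX
r16=10000: X...............X
r17=10001: XX..............XX
r18=10010: X.X.............X.X
r19=10011: XXXX............XXXX
r20=10100: X...X...........X...X
r21=10101: XX..XX..........XX..XX

Answer: X
XX
X.X
XXXX
X...X
XX..XX
X.X.X.X
XXXXXXXX
X.......X
XX......XX
X.X.....X.X
XXXX....XXXX
X...X...X...X
XX..XX..XX..XX
X.X.X.X.X.X.X.X
XXXXXXXXXXXXXXXX
X...............X
XX..............XX
X.X.............X.X
XXXX............XXXX
X...X...........X...X
XX..XX..........XX..XX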